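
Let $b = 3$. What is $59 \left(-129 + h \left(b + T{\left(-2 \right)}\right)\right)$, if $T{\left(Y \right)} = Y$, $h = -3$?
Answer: $-7788$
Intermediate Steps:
$59 \left(-129 + h \left(b + T{\left(-2 \right)}\right)\right) = 59 \left(-129 - 3 \left(3 - 2\right)\right) = 59 \left(-129 - 3\right) = 59 \left(-132\right) = -7788$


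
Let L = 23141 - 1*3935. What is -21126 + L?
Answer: -1920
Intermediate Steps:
L = 19206 (L = 23141 - 3935 = 19206)
-21126 + L = -21126 + 19206 = -1920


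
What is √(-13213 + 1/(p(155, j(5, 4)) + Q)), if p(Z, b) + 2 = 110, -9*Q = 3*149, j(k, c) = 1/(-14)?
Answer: 4*I*√1011619/35 ≈ 114.95*I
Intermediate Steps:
j(k, c) = -1/14
Q = -149/3 ≈ -49.667
p(Z, b) = 108 (p(Z, b) = -2 + 110 = 108)
√(-13213 + 1/(p(155, j(5, 4)) + Q)) = √(-13213 + 1/(108 - 149/3)) = √(-13213 + 1/(175/3)) = √(-13213 + 3/175) = √(-2312272/175) = 4*I*√1011619/35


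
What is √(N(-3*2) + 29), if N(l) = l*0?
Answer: √29 ≈ 5.3852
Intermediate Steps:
N(l) = 0
√(N(-3*2) + 29) = √(0 + 29) = √29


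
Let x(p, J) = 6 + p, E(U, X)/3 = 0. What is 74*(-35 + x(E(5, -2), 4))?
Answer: -2146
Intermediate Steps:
E(U, X) = 0 (E(U, X) = 3*0 = 0)
74*(-35 + x(E(5, -2), 4)) = 74*(-35 + (6 + 0)) = 74*(-35 + 6) = 74*(-29) = -2146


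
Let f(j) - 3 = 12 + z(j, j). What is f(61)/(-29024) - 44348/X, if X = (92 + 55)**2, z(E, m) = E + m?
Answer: -1290116785/627179616 ≈ -2.0570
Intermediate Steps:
f(j) = 15 + 2*j (f(j) = 3 + (12 + (j + j)) = 3 + (12 + 2*j) = 15 + 2*j)
X = 21609 (X = 147**2 = 21609)
f(61)/(-29024) - 44348/X = (15 + 2*61)/(-29024) - 44348/21609 = (15 + 122)*(-1/29024) - 44348*1/21609 = 137*(-1/29024) - 44348/21609 = -137/29024 - 44348/21609 = -1290116785/627179616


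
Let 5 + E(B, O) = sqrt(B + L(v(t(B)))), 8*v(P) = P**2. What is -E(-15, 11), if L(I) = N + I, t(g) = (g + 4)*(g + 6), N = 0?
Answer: 5 - sqrt(19362)/4 ≈ -29.787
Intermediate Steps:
t(g) = (4 + g)*(6 + g)
v(P) = P**2/8
L(I) = I (L(I) = 0 + I = I)
E(B, O) = -5 + sqrt(B + (24 + B**2 + 10*B)**2/8)
-E(-15, 11) = -(-5 + sqrt(2*(24 + (-15)**2 + 10*(-15))**2 + 16*(-15))/4) = -(-5 + sqrt(2*(24 + 225 - 150)**2 - 240)/4) = -(-5 + sqrt(2*99**2 - 240)/4) = -(-5 + sqrt(2*9801 - 240)/4) = -(-5 + sqrt(19602 - 240)/4) = -(-5 + sqrt(19362)/4) = 5 - sqrt(19362)/4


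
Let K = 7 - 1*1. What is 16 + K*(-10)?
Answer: -44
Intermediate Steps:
K = 6 (K = 7 - 1 = 6)
16 + K*(-10) = 16 + 6*(-10) = 16 - 60 = -44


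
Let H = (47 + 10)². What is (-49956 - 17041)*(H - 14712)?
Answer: 767986611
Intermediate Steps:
H = 3249 (H = 57² = 3249)
(-49956 - 17041)*(H - 14712) = (-49956 - 17041)*(3249 - 14712) = -66997*(-11463) = 767986611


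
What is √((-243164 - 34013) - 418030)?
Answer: I*√695207 ≈ 833.79*I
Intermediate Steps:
√((-243164 - 34013) - 418030) = √(-277177 - 418030) = √(-695207) = I*√695207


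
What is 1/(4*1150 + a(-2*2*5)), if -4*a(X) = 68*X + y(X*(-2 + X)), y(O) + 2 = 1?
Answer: 4/19761 ≈ 0.00020242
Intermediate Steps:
y(O) = -1 (y(O) = -2 + 1 = -1)
a(X) = ¼ - 17*X (a(X) = -(68*X - 1)/4 = -(-1 + 68*X)/4 = ¼ - 17*X)
1/(4*1150 + a(-2*2*5)) = 1/(4*1150 + (¼ - 17*(-2*2)*5)) = 1/(4600 + (¼ - (-68)*5)) = 1/(4600 + (¼ - 17*(-20))) = 1/(4600 + (¼ + 340)) = 1/(4600 + 1361/4) = 1/(19761/4) = 4/19761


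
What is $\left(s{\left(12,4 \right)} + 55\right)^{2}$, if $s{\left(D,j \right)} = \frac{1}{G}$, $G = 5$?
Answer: $\frac{76176}{25} \approx 3047.0$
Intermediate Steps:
$s{\left(D,j \right)} = \frac{1}{5}$
$\left(s{\left(12,4 \right)} + 55\right)^{2} = \left(\frac{1}{5} + 55\right)^{2} = \left(\frac{276}{5}\right)^{2} = \frac{76176}{25}$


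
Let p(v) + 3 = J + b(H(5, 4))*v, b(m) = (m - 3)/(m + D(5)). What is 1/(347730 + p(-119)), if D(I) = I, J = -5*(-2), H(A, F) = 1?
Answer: 3/1043330 ≈ 2.8754e-6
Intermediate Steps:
J = 10
b(m) = (-3 + m)/(5 + m) (b(m) = (m - 3)/(m + 5) = (-3 + m)/(5 + m))
p(v) = 7 - v/3 (p(v) = -3 + (10 + ((-3 + 1)/(5 + 1))*v) = -3 + (10 + (-2/6)*v) = -3 + (10 + ((⅙)*(-2))*v) = -3 + (10 - v/3) = 7 - v/3)
1/(347730 + p(-119)) = 1/(347730 + (7 - ⅓*(-119))) = 1/(347730 + (7 + 119/3)) = 1/(347730 + 140/3) = 1/(1043330/3) = 3/1043330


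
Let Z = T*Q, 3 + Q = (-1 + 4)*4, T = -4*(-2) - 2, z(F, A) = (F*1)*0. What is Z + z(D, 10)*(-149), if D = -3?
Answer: 54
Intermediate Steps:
z(F, A) = 0 (z(F, A) = F*0 = 0)
T = 6 (T = 8 - 2 = 6)
Q = 9 (Q = -3 + (-1 + 4)*4 = -3 + 3*4 = -3 + 12 = 9)
Z = 54 (Z = 6*9 = 54)
Z + z(D, 10)*(-149) = 54 + 0*(-149) = 54 + 0 = 54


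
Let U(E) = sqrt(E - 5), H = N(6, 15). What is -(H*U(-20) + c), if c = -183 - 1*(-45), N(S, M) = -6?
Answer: 138 + 30*I ≈ 138.0 + 30.0*I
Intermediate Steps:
H = -6
U(E) = sqrt(-5 + E)
c = -138 (c = -183 + 45 = -138)
-(H*U(-20) + c) = -(-6*sqrt(-5 - 20) - 138) = -(-30*I - 138) = -(-138 - 30*I) = 138 + 30*I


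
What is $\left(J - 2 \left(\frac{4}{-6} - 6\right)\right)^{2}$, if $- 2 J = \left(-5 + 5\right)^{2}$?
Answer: $\frac{1600}{9} \approx 177.78$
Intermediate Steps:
$J = 0$ ($J = - \frac{\left(-5 + 5\right)^{2}}{2} = - \frac{0^{2}}{2} = \left(- \frac{1}{2}\right) 0 = 0$)
$\left(J - 2 \left(\frac{4}{-6} - 6\right)\right)^{2} = \left(0 - 2 \left(\frac{4}{-6} - 6\right)\right)^{2} = \left(0 - 2 \left(4 \left(- \frac{1}{6}\right) - 6\right)\right)^{2} = \left(0 - 2 \left(- \frac{2}{3} - 6\right)\right)^{2} = \left(0 - - \frac{40}{3}\right)^{2} = \left(0 + \frac{40}{3}\right)^{2} = \left(\frac{40}{3}\right)^{2} = \frac{1600}{9}$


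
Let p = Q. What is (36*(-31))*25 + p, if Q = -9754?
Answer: -37654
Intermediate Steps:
p = -9754
(36*(-31))*25 + p = (36*(-31))*25 - 9754 = -1116*25 - 9754 = -27900 - 9754 = -37654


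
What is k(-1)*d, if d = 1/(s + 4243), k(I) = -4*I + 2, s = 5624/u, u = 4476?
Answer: 6714/4749323 ≈ 0.0014137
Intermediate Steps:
s = 1406/1119 (s = 5624/4476 = 5624*(1/4476) = 1406/1119 ≈ 1.2565)
k(I) = 2 - 4*I
d = 1119/4749323 (d = 1/(1406/1119 + 4243) = 1/(4749323/1119) = 1119/4749323 ≈ 0.00023561)
k(-1)*d = (2 - 4*(-1))*(1119/4749323) = (2 + 4)*(1119/4749323) = 6*(1119/4749323) = 6714/4749323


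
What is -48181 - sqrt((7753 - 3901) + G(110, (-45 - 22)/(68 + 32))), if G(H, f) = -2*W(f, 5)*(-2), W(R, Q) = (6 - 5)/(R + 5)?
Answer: -48181 - 2*sqrt(180595207)/433 ≈ -48243.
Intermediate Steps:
W(R, Q) = 1/(5 + R)
G(H, f) = 4/(5 + f) (G(H, f) = -2/(5 + f)*(-2) = 4/(5 + f))
-48181 - sqrt((7753 - 3901) + G(110, (-45 - 22)/(68 + 32))) = -48181 - sqrt((7753 - 3901) + 4/(5 + (-45 - 22)/(68 + 32))) = -48181 - sqrt(3852 + 4/(5 - 67/100)) = -48181 - sqrt(3852 + 4/(433/100)) = -48181 - sqrt(3852 + 4*(100/433)) = -48181 - sqrt(3852 + 400/433) = -48181 - sqrt(1668316/433) = -48181 - 2*sqrt(180595207)/433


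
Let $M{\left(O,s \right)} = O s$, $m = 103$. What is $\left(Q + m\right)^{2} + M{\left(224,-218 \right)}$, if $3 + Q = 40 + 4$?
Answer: $-28096$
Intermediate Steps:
$Q = 41$ ($Q = -3 + \left(40 + 4\right) = -3 + 44 = 41$)
$\left(Q + m\right)^{2} + M{\left(224,-218 \right)} = \left(41 + 103\right)^{2} + 224 \left(-218\right) = 144^{2} - 48832 = 20736 - 48832 = -28096$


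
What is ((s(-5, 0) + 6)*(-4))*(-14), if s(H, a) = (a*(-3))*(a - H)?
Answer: 336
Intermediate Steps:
s(H, a) = -3*a*(a - H) (s(H, a) = (-3*a)*(a - H) = -3*a*(a - H))
((s(-5, 0) + 6)*(-4))*(-14) = ((3*0*(-5 - 1*0) + 6)*(-4))*(-14) = ((3*0*(-5 + 0) + 6)*(-4))*(-14) = ((3*0*(-5) + 6)*(-4))*(-14) = ((0 + 6)*(-4))*(-14) = (6*(-4))*(-14) = -24*(-14) = 336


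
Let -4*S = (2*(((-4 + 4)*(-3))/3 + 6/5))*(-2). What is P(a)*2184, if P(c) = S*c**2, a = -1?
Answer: 13104/5 ≈ 2620.8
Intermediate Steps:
S = 6/5 (S = -2*(((-4 + 4)*(-3))/3 + 6/5)*(-2)/4 = -2*((0*(-3))*(1/3) + 6*(1/5))*(-2)/4 = -2*(0*(1/3) + 6/5)*(-2)/4 = -2*(0 + 6/5)*(-2)/4 = -2*(6/5)*(-2)/4 = -3*(-2)/5 = -1/4*(-24/5) = 6/5 ≈ 1.2000)
P(c) = 6*c**2/5
P(a)*2184 = ((6/5)*(-1)**2)*2184 = ((6/5)*1)*2184 = (6/5)*2184 = 13104/5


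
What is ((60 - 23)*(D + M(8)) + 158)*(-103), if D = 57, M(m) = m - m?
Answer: -233501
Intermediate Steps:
M(m) = 0
((60 - 23)*(D + M(8)) + 158)*(-103) = ((60 - 23)*(57 + 0) + 158)*(-103) = (37*57 + 158)*(-103) = (2109 + 158)*(-103) = 2267*(-103) = -233501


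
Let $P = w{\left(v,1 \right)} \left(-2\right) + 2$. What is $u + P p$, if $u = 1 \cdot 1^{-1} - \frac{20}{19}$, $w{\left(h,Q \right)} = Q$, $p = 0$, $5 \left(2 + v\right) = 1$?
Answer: $- \frac{1}{19} \approx -0.052632$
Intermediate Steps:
$v = - \frac{9}{5}$ ($v = -2 + \frac{1}{5} \cdot 1 = -2 + \frac{1}{5} = - \frac{9}{5} \approx -1.8$)
$u = - \frac{1}{19}$ ($u = 1 \cdot 1 - \frac{20}{19} = 1 - \frac{20}{19} = - \frac{1}{19} \approx -0.052632$)
$P = 0$ ($P = 1 \left(-2\right) + 2 = -2 + 2 = 0$)
$u + P p = - \frac{1}{19} + 0 \cdot 0 = - \frac{1}{19} + 0 = - \frac{1}{19}$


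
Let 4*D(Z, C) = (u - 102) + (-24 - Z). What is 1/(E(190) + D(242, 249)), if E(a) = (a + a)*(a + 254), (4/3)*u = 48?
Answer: 1/168637 ≈ 5.9299e-6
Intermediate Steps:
u = 36 (u = (¾)*48 = 36)
D(Z, C) = -45/2 - Z/4 (D(Z, C) = ((36 - 102) + (-24 - Z))/4 = (-66 + (-24 - Z))/4 = (-90 - Z)/4 = -45/2 - Z/4)
E(a) = 2*a*(254 + a) (E(a) = (2*a)*(254 + a) = 2*a*(254 + a))
1/(E(190) + D(242, 249)) = 1/(2*190*(254 + 190) + (-45/2 - ¼*242)) = 1/(2*190*444 + (-45/2 - 121/2)) = 1/(168720 - 83) = 1/168637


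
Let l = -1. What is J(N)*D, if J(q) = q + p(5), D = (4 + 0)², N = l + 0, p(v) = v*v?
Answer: 384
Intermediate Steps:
p(v) = v²
N = -1 (N = -1 + 0 = -1)
D = 16 (D = 4² = 16)
J(q) = 25 + q (J(q) = q + 5² = q + 25 = 25 + q)
J(N)*D = (25 - 1)*16 = 24*16 = 384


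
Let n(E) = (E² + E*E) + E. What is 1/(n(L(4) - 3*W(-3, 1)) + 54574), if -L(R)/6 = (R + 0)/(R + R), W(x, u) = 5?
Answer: 1/55204 ≈ 1.8115e-5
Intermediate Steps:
L(R) = -3 (L(R) = -6*(R + 0)/(R + R) = -6*R/(2*R) = -6*R*1/(2*R) = -6*½ = -3)
n(E) = E + 2*E² (n(E) = (E² + E²) + E = 2*E² + E = E + 2*E²)
1/(n(L(4) - 3*W(-3, 1)) + 54574) = 1/((-3 - 3*5)*(1 + 2*(-3 - 3*5)) + 54574) = 1/((-3 - 15)*(1 + 2*(-3 - 15)) + 54574) = 1/(-18*(1 + 2*(-18)) + 54574) = 1/(-18*(1 - 36) + 54574) = 1/(-18*(-35) + 54574) = 1/(630 + 54574) = 1/55204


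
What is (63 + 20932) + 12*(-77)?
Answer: 20071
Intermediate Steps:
(63 + 20932) + 12*(-77) = 20995 - 924 = 20071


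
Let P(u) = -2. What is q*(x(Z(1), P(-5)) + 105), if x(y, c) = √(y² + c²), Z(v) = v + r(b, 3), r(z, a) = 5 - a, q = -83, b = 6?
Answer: -8715 - 83*√13 ≈ -9014.3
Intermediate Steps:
Z(v) = 2 + v (Z(v) = v + (5 - 1*3) = v + (5 - 3) = v + 2 = 2 + v)
x(y, c) = √(c² + y²)
q*(x(Z(1), P(-5)) + 105) = -83*(√((-2)² + (2 + 1)²) + 105) = -83*(√(4 + 3²) + 105) = -83*(√(4 + 9) + 105) = -83*(√13 + 105) = -83*(105 + √13) = -8715 - 83*√13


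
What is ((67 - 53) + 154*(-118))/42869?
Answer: -18158/42869 ≈ -0.42357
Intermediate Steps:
((67 - 53) + 154*(-118))/42869 = (14 - 18172)*(1/42869) = -18158*1/42869 = -18158/42869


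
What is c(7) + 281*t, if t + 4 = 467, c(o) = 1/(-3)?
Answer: 390308/3 ≈ 1.3010e+5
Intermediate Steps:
c(o) = -⅓
t = 463 (t = -4 + 467 = 463)
c(7) + 281*t = -⅓ + 281*463 = -⅓ + 130103 = 390308/3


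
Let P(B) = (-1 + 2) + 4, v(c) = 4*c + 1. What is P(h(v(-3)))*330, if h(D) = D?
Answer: 1650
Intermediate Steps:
v(c) = 1 + 4*c
P(B) = 5 (P(B) = 1 + 4 = 5)
P(h(v(-3)))*330 = 5*330 = 1650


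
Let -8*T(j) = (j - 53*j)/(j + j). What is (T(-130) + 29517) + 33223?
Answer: 250973/4 ≈ 62743.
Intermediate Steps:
T(j) = 13/4 (T(j) = -(j - 53*j)/(8*(j + j)) = -(-52*j)/(8*(2*j)) = -(-52*j)*1/(2*j)/8 = -⅛*(-26) = 13/4)
(T(-130) + 29517) + 33223 = (13/4 + 29517) + 33223 = 118081/4 + 33223 = 250973/4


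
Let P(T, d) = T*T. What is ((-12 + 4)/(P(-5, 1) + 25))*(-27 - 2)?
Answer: 116/25 ≈ 4.6400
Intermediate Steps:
P(T, d) = T**2
((-12 + 4)/(P(-5, 1) + 25))*(-27 - 2) = ((-12 + 4)/((-5)**2 + 25))*(-27 - 2) = -8/(25 + 25)*(-29) = -8/50*(-29) = -8*1/50*(-29) = -4/25*(-29) = 116/25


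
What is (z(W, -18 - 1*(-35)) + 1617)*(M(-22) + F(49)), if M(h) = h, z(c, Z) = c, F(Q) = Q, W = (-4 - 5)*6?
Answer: 42201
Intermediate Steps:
W = -54 (W = -9*6 = -54)
(z(W, -18 - 1*(-35)) + 1617)*(M(-22) + F(49)) = (-54 + 1617)*(-22 + 49) = 1563*27 = 42201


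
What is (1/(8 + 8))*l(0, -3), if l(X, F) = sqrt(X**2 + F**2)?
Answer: 3/16 ≈ 0.18750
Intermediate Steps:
l(X, F) = sqrt(F**2 + X**2)
(1/(8 + 8))*l(0, -3) = (1/(8 + 8))*sqrt((-3)**2 + 0**2) = (1/16)*sqrt(9 + 0) = (1*(1/16))*sqrt(9) = (1/16)*3 = 3/16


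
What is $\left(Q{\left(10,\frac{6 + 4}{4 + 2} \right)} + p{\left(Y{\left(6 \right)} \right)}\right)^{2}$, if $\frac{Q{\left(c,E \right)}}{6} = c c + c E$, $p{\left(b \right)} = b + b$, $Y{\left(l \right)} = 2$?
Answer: $495616$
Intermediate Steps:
$p{\left(b \right)} = 2 b$
$Q{\left(c,E \right)} = 6 c^{2} + 6 E c$ ($Q{\left(c,E \right)} = 6 \left(c c + c E\right) = 6 \left(c^{2} + E c\right) = 6 c^{2} + 6 E c$)
$\left(Q{\left(10,\frac{6 + 4}{4 + 2} \right)} + p{\left(Y{\left(6 \right)} \right)}\right)^{2} = \left(6 \cdot 10 \left(\frac{6 + 4}{4 + 2} + 10\right) + 2 \cdot 2\right)^{2} = \left(6 \cdot 10 \left(\frac{10}{6} + 10\right) + 4\right)^{2} = \left(6 \cdot 10 \left(10 \cdot \frac{1}{6} + 10\right) + 4\right)^{2} = \left(6 \cdot 10 \left(\frac{5}{3} + 10\right) + 4\right)^{2} = \left(6 \cdot 10 \cdot \frac{35}{3} + 4\right)^{2} = \left(700 + 4\right)^{2} = 704^{2} = 495616$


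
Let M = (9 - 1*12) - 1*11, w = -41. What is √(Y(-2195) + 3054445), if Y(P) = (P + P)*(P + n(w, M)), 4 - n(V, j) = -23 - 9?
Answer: 3*√1392495 ≈ 3540.1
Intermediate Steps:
M = -14 (M = (9 - 12) - 11 = -3 - 11 = -14)
n(V, j) = 36 (n(V, j) = 4 - (-23 - 9) = 4 - 1*(-32) = 4 + 32 = 36)
Y(P) = 2*P*(36 + P) (Y(P) = (P + P)*(P + 36) = (2*P)*(36 + P) = 2*P*(36 + P))
√(Y(-2195) + 3054445) = √(2*(-2195)*(36 - 2195) + 3054445) = √(2*(-2195)*(-2159) + 3054445) = √(9478010 + 3054445) = √12532455 = 3*√1392495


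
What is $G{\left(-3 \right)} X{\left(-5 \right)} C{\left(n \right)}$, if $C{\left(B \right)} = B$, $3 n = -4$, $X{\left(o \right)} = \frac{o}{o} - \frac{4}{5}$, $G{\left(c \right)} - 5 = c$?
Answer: $- \frac{8}{15} \approx -0.53333$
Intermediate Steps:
$G{\left(c \right)} = 5 + c$
$X{\left(o \right)} = \frac{1}{5}$ ($X{\left(o \right)} = 1 - \frac{4}{5} = \frac{1}{5}$)
$n = - \frac{4}{3}$ ($n = \frac{1}{3} \left(-4\right) = - \frac{4}{3} \approx -1.3333$)
$G{\left(-3 \right)} X{\left(-5 \right)} C{\left(n \right)} = \left(5 - 3\right) \frac{1}{5} \left(- \frac{4}{3}\right) = 2 \cdot \frac{1}{5} \left(- \frac{4}{3}\right) = \frac{2}{5} \left(- \frac{4}{3}\right) = - \frac{8}{15}$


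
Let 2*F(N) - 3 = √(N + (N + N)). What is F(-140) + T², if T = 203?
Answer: 82421/2 + I*√105 ≈ 41211.0 + 10.247*I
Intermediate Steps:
F(N) = 3/2 + √3*√N/2 (F(N) = 3/2 + √(N + (N + N))/2 = 3/2 + √(N + 2*N)/2 = 3/2 + √(3*N)/2 = 3/2 + (√3*√N)/2 = 3/2 + √3*√N/2)
F(-140) + T² = (3/2 + √3*√(-140)/2) + 203² = (3/2 + √3*(2*I*√35)/2) + 41209 = (3/2 + I*√105) + 41209 = 82421/2 + I*√105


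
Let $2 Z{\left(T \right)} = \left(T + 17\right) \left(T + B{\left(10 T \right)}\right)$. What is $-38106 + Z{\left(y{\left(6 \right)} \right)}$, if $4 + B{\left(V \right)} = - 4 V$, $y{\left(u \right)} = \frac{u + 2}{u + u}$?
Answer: $-38371$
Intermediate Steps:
$y{\left(u \right)} = \frac{2 + u}{2 u}$
$B{\left(V \right)} = -4 - 4 V$
$Z{\left(T \right)} = \frac{\left(-4 - 39 T\right) \left(17 + T\right)}{2}$ ($Z{\left(T \right)} = \frac{\left(T + 17\right) \left(T - \left(4 + 4 \cdot 10 T\right)\right)}{2} = \frac{\left(17 + T\right) \left(T - \left(4 + 40 T\right)\right)}{2} = \frac{\left(17 + T\right) \left(-4 - 39 T\right)}{2} = \frac{\left(-4 - 39 T\right) \left(17 + T\right)}{2}$)
$-38106 + Z{\left(y{\left(6 \right)} \right)} = -38106 - \left(34 + \frac{39 \frac{\left(2 + 6\right)^{2}}{144}}{2} + \frac{667}{2} \cdot \frac{1}{2} \cdot \frac{1}{6} \left(2 + 6\right)\right) = -38106 - \left(34 + \frac{26}{3} + \frac{667}{2} \cdot \frac{1}{2} \cdot \frac{1}{6} \cdot 8\right) = -38106 - \left(\frac{769}{3} + \frac{26}{3}\right) = -38106 - 265 = -38371$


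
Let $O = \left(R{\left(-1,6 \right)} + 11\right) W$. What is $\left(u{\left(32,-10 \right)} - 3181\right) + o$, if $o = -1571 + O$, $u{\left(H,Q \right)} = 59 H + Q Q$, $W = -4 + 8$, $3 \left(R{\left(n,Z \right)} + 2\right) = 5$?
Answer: $- \frac{8164}{3} \approx -2721.3$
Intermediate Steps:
$R{\left(n,Z \right)} = - \frac{1}{3}$ ($R{\left(n,Z \right)} = -2 + \frac{1}{3} \cdot 5 = -2 + \frac{5}{3} = - \frac{1}{3}$)
$W = 4$
$u{\left(H,Q \right)} = Q^{2} + 59 H$ ($u{\left(H,Q \right)} = 59 H + Q^{2} = Q^{2} + 59 H$)
$O = \frac{128}{3}$ ($O = \left(- \frac{1}{3} + 11\right) 4 = \frac{32}{3} \cdot 4 = \frac{128}{3} \approx 42.667$)
$o = - \frac{4585}{3}$ ($o = -1571 + \frac{128}{3} = - \frac{4585}{3} \approx -1528.3$)
$\left(u{\left(32,-10 \right)} - 3181\right) + o = \left(\left(\left(-10\right)^{2} + 59 \cdot 32\right) - 3181\right) - \frac{4585}{3} = \left(\left(100 + 1888\right) - 3181\right) - \frac{4585}{3} = \left(1988 - 3181\right) - \frac{4585}{3} = -1193 - \frac{4585}{3} = - \frac{8164}{3}$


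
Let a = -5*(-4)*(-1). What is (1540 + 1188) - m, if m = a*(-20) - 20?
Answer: 2348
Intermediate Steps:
a = -20 (a = 20*(-1) = -20)
m = 380 (m = -20*(-20) - 20 = 400 - 20 = 380)
(1540 + 1188) - m = (1540 + 1188) - 1*380 = 2728 - 380 = 2348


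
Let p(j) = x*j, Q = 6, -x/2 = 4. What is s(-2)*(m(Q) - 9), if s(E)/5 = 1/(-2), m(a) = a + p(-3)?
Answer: -105/2 ≈ -52.500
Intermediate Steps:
x = -8 (x = -2*4 = -8)
p(j) = -8*j
m(a) = 24 + a (m(a) = a - 8*(-3) = a + 24 = 24 + a)
s(E) = -5/2 (s(E) = 5/(-2) = 5*(-½) = -5/2)
s(-2)*(m(Q) - 9) = -5*((24 + 6) - 9)/2 = -5*(30 - 9)/2 = -5/2*21 = -105/2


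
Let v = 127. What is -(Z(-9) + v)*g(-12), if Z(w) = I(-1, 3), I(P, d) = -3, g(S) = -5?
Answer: 620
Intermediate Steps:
Z(w) = -3
-(Z(-9) + v)*g(-12) = -(-3 + 127)*(-5) = -124*(-5) = -1*(-620) = 620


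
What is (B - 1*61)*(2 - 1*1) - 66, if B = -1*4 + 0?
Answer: -131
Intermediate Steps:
B = -4 (B = -4 + 0 = -4)
(B - 1*61)*(2 - 1*1) - 66 = (-4 - 1*61)*(2 - 1*1) - 66 = (-4 - 61)*(2 - 1) - 66 = -65*1 - 66 = -65 - 66 = -131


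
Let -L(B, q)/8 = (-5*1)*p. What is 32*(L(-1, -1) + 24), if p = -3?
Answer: -3072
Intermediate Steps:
L(B, q) = -120 (L(B, q) = -8*(-5*1)*(-3) = -(-40)*(-3) = -8*15 = -120)
32*(L(-1, -1) + 24) = 32*(-120 + 24) = 32*(-96) = -3072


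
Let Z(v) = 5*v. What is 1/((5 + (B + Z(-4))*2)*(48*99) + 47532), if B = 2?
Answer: -1/99780 ≈ -1.0022e-5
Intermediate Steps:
1/((5 + (B + Z(-4))*2)*(48*99) + 47532) = 1/((5 + (2 + 5*(-4))*2)*(48*99) + 47532) = 1/((5 + (2 - 20)*2)*4752 + 47532) = 1/((5 - 18*2)*4752 + 47532) = 1/((5 - 36)*4752 + 47532) = 1/(-31*4752 + 47532) = 1/(-147312 + 47532) = 1/(-99780) = -1/99780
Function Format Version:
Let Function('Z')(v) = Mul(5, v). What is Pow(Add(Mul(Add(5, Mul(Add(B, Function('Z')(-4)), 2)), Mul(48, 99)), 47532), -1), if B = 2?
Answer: Rational(-1, 99780) ≈ -1.0022e-5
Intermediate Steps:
Pow(Add(Mul(Add(5, Mul(Add(B, Function('Z')(-4)), 2)), Mul(48, 99)), 47532), -1) = Pow(Add(Mul(Add(5, Mul(Add(2, Mul(5, -4)), 2)), Mul(48, 99)), 47532), -1) = Pow(Add(Mul(Add(5, Mul(Add(2, -20), 2)), 4752), 47532), -1) = Pow(Add(Mul(Add(5, Mul(-18, 2)), 4752), 47532), -1) = Pow(Add(Mul(Add(5, -36), 4752), 47532), -1) = Pow(Add(Mul(-31, 4752), 47532), -1) = Pow(Add(-147312, 47532), -1) = Pow(-99780, -1) = Rational(-1, 99780)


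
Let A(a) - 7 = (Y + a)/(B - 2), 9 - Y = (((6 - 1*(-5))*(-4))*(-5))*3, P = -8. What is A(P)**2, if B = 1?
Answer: 443556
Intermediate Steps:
Y = -651 (Y = 9 - ((6 - 1*(-5))*(-4))*(-5)*3 = 9 - ((6 + 5)*(-4))*(-5)*3 = 9 - (11*(-4))*(-5)*3 = 9 - (-44*(-5))*3 = 9 - 220*3 = 9 - 1*660 = 9 - 660 = -651)
A(a) = 658 - a (A(a) = 7 + (-651 + a)/(1 - 2) = 7 + (-651 + a)/(-1) = 7 + (-651 + a)*(-1) = 7 + (651 - a) = 658 - a)
A(P)**2 = (658 - 1*(-8))**2 = (658 + 8)**2 = 666**2 = 443556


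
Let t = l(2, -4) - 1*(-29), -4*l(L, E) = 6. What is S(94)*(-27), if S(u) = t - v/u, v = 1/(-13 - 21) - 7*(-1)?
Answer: -2366631/3196 ≈ -740.50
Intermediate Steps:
l(L, E) = -3/2 (l(L, E) = -1/4*6 = -3/2)
t = 55/2 (t = -3/2 - 1*(-29) = -3/2 + 29 = 55/2 ≈ 27.500)
v = 237/34 (v = 1/(-34) - 1*(-7) = -1/34 + 7 = 237/34 ≈ 6.9706)
S(u) = 55/2 - 237/(34*u)
S(94)*(-27) = ((1/34)*(-237 + 935*94)/94)*(-27) = ((1/34)*(1/94)*(-237 + 87890))*(-27) = ((1/34)*(1/94)*87653)*(-27) = (87653/3196)*(-27) = -2366631/3196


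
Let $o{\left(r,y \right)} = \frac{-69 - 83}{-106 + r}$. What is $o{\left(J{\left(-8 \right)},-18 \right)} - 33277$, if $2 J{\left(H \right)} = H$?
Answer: $- \frac{1830159}{55} \approx -33276.0$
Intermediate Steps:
$J{\left(H \right)} = \frac{H}{2}$
$o{\left(r,y \right)} = - \frac{152}{-106 + r}$
$o{\left(J{\left(-8 \right)},-18 \right)} - 33277 = - \frac{152}{-106 + \frac{1}{2} \left(-8\right)} - 33277 = - \frac{152}{-106 - 4} - 33277 = - \frac{152}{-110} - 33277 = \left(-152\right) \left(- \frac{1}{110}\right) - 33277 = \frac{76}{55} - 33277 = - \frac{1830159}{55}$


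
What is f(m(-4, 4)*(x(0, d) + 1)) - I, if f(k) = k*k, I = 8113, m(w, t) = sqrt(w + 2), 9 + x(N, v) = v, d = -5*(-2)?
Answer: -8121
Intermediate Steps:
d = 10
x(N, v) = -9 + v
m(w, t) = sqrt(2 + w)
f(k) = k**2
f(m(-4, 4)*(x(0, d) + 1)) - I = (sqrt(2 - 4)*((-9 + 10) + 1))**2 - 1*8113 = (sqrt(-2)*(1 + 1))**2 - 8113 = ((I*sqrt(2))*2)**2 - 8113 = (2*I*sqrt(2))**2 - 8113 = -8 - 8113 = -8121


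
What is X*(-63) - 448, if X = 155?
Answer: -10213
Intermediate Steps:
X*(-63) - 448 = 155*(-63) - 448 = -9765 - 448 = -10213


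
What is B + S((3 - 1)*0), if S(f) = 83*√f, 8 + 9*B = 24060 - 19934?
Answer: 4118/9 ≈ 457.56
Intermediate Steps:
B = 4118/9 (B = -8/9 + (24060 - 19934)/9 = -8/9 + (⅑)*4126 = -8/9 + 4126/9 = 4118/9 ≈ 457.56)
B + S((3 - 1)*0) = 4118/9 + 83*√((3 - 1)*0) = 4118/9 + 83*√(2*0) = 4118/9 + 83*√0 = 4118/9 + 83*0 = 4118/9 + 0 = 4118/9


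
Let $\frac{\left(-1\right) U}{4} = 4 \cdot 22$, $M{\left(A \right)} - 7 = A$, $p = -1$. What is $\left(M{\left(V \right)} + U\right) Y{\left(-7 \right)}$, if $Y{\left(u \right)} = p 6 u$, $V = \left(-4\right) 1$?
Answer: $-14658$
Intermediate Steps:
$V = -4$
$Y{\left(u \right)} = - 6 u$ ($Y{\left(u \right)} = \left(-1\right) 6 u = - 6 u$)
$M{\left(A \right)} = 7 + A$
$U = -352$ ($U = - 4 \cdot 4 \cdot 22 = \left(-4\right) 88 = -352$)
$\left(M{\left(V \right)} + U\right) Y{\left(-7 \right)} = \left(\left(7 - 4\right) - 352\right) \left(\left(-6\right) \left(-7\right)\right) = \left(3 - 352\right) 42 = \left(-349\right) 42 = -14658$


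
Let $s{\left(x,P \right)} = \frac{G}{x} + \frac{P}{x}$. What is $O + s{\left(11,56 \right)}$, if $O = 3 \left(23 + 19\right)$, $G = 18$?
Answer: $\frac{1460}{11} \approx 132.73$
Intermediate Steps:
$s{\left(x,P \right)} = \frac{18}{x} + \frac{P}{x}$
$O = 126$ ($O = 3 \cdot 42 = 126$)
$O + s{\left(11,56 \right)} = 126 + \frac{18 + 56}{11} = 126 + \frac{1}{11} \cdot 74 = 126 + \frac{74}{11} = \frac{1460}{11}$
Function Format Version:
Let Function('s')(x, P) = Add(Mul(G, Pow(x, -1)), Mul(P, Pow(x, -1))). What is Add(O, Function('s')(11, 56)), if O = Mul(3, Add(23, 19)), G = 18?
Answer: Rational(1460, 11) ≈ 132.73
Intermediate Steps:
Function('s')(x, P) = Add(Mul(18, Pow(x, -1)), Mul(P, Pow(x, -1)))
O = 126 (O = Mul(3, 42) = 126)
Add(O, Function('s')(11, 56)) = Add(126, Mul(Pow(11, -1), Add(18, 56))) = Add(126, Mul(Rational(1, 11), 74)) = Add(126, Rational(74, 11)) = Rational(1460, 11)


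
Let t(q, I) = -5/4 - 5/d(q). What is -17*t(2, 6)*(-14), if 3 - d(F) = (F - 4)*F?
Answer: -935/2 ≈ -467.50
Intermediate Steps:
d(F) = 3 - F*(-4 + F) (d(F) = 3 - (F - 4)*F = 3 - (-4 + F)*F = 3 - F*(-4 + F))
t(q, I) = -5/4 - 5/(3 - q² + 4*q)
-17*t(2, 6)*(-14) = -85*(-7 + 2² - 4*2)/(4*(3 - 1*2² + 4*2))*(-14) = -85*(-7 + 4 - 8)/(4*(3 - 1*4 + 8))*(-14) = -85*(-11)/(4*(3 - 4 + 8))*(-14) = -85*(-11)/(4*7)*(-14) = -17*(-55/28)*(-14) = (935/28)*(-14) = -935/2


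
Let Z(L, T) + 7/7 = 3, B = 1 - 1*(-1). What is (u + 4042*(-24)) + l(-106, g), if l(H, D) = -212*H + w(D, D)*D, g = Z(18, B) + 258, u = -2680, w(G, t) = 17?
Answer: -72796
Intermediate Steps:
B = 2 (B = 1 + 1 = 2)
Z(L, T) = 2 (Z(L, T) = -1 + 3 = 2)
g = 260 (g = 2 + 258 = 260)
l(H, D) = -212*H + 17*D
(u + 4042*(-24)) + l(-106, g) = (-2680 + 4042*(-24)) + (-212*(-106) + 17*260) = (-2680 - 97008) + (22472 + 4420) = -99688 + 26892 = -72796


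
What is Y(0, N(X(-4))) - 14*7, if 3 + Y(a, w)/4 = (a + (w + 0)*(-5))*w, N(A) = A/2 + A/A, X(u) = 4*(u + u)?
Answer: -4610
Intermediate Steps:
X(u) = 8*u (X(u) = 4*(2*u) = 8*u)
N(A) = 1 + A/2 (N(A) = A*(1/2) + 1 = A/2 + 1 = 1 + A/2)
Y(a, w) = -12 + 4*w*(a - 5*w) (Y(a, w) = -12 + 4*((a + (w + 0)*(-5))*w) = -12 + 4*((a + w*(-5))*w) = -12 + 4*((a - 5*w)*w) = -12 + 4*(w*(a - 5*w)) = -12 + 4*w*(a - 5*w))
Y(0, N(X(-4))) - 14*7 = (-12 - 20*(1 + (8*(-4))/2)**2 + 4*0*(1 + (8*(-4))/2)) - 14*7 = (-12 - 20*(1 + (1/2)*(-32))**2 + 4*0*(1 + (1/2)*(-32))) - 98 = (-12 - 20*(1 - 16)**2 + 4*0*(1 - 16)) - 98 = (-12 - 20*(-15)**2 + 4*0*(-15)) - 98 = (-12 - 20*225 + 0) - 98 = (-12 - 4500 + 0) - 98 = -4512 - 98 = -4610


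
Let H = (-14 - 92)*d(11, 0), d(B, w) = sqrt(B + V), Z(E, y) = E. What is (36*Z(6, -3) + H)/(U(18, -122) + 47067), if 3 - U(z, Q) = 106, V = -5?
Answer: 54/11741 - 53*sqrt(6)/23482 ≈ -0.00092935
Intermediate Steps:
U(z, Q) = -103 (U(z, Q) = 3 - 1*106 = 3 - 106 = -103)
d(B, w) = sqrt(-5 + B) (d(B, w) = sqrt(B - 5) = sqrt(-5 + B))
H = -106*sqrt(6) (H = (-14 - 92)*sqrt(-5 + 11) = -106*sqrt(6) ≈ -259.65)
(36*Z(6, -3) + H)/(U(18, -122) + 47067) = (36*6 - 106*sqrt(6))/(-103 + 47067) = (216 - 106*sqrt(6))/46964 = (216 - 106*sqrt(6))*(1/46964) = 54/11741 - 53*sqrt(6)/23482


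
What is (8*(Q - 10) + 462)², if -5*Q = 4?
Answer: 3526884/25 ≈ 1.4108e+5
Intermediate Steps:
Q = -⅘ (Q = -⅕*4 = -⅘ ≈ -0.80000)
(8*(Q - 10) + 462)² = (8*(-⅘ - 10) + 462)² = (8*(-54/5) + 462)² = (-432/5 + 462)² = (1878/5)² = 3526884/25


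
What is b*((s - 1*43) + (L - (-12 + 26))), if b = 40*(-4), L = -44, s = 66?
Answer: 5600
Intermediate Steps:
b = -160
b*((s - 1*43) + (L - (-12 + 26))) = -160*((66 - 1*43) + (-44 - (-12 + 26))) = -160*((66 - 43) + (-44 - 1*14)) = -160*(23 + (-44 - 14)) = -160*(23 - 58) = -160*(-35) = 5600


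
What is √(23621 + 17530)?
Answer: √41151 ≈ 202.86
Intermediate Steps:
√(23621 + 17530) = √41151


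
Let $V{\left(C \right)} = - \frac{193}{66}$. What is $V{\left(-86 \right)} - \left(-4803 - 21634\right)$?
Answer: $\frac{1744649}{66} \approx 26434.0$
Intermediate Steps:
$V{\left(C \right)} = - \frac{193}{66}$ ($V{\left(C \right)} = \left(-193\right) \frac{1}{66} = - \frac{193}{66}$)
$V{\left(-86 \right)} - \left(-4803 - 21634\right) = - \frac{193}{66} - \left(-4803 - 21634\right) = - \frac{193}{66} - -26437 = - \frac{193}{66} + 26437 = \frac{1744649}{66}$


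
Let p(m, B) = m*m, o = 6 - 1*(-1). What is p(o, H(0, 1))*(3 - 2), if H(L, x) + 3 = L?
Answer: 49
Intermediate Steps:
o = 7 (o = 6 + 1 = 7)
H(L, x) = -3 + L
p(m, B) = m²
p(o, H(0, 1))*(3 - 2) = 7²*(3 - 2) = 49*1 = 49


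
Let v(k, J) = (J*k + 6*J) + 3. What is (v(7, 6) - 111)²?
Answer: 900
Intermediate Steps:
v(k, J) = 3 + 6*J + J*k (v(k, J) = (6*J + J*k) + 3 = 3 + 6*J + J*k)
(v(7, 6) - 111)² = ((3 + 6*6 + 6*7) - 111)² = ((3 + 36 + 42) - 111)² = (81 - 111)² = (-30)² = 900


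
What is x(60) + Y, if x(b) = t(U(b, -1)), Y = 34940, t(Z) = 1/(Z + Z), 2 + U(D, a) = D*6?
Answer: 25017041/716 ≈ 34940.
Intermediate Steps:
U(D, a) = -2 + 6*D (U(D, a) = -2 + D*6 = -2 + 6*D)
t(Z) = 1/(2*Z)
x(b) = 1/(2*(-2 + 6*b))
x(60) + Y = 1/(4*(-1 + 3*60)) + 34940 = 1/(4*(-1 + 180)) + 34940 = (1/4)/179 + 34940 = (1/4)*(1/179) + 34940 = 1/716 + 34940 = 25017041/716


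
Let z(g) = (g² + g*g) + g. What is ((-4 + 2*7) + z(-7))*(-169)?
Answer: -17069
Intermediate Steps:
z(g) = g + 2*g² (z(g) = (g² + g²) + g = 2*g² + g = g + 2*g²)
((-4 + 2*7) + z(-7))*(-169) = ((-4 + 2*7) - 7*(1 + 2*(-7)))*(-169) = ((-4 + 14) - 7*(1 - 14))*(-169) = (10 - 7*(-13))*(-169) = (10 + 91)*(-169) = 101*(-169) = -17069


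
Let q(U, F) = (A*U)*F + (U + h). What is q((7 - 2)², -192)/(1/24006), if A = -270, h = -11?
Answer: 31112112084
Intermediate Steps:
q(U, F) = -11 + U - 270*F*U (q(U, F) = (-270*U)*F + (U - 11) = -270*F*U + (-11 + U) = -11 + U - 270*F*U)
q((7 - 2)², -192)/(1/24006) = (-11 + (7 - 2)² - 270*(-192)*(7 - 2)²)/(1/24006) = (-11 + 5² - 270*(-192)*5²)/(1/24006) = (-11 + 25 - 270*(-192)*25)*24006 = (-11 + 25 + 1296000)*24006 = 1296014*24006 = 31112112084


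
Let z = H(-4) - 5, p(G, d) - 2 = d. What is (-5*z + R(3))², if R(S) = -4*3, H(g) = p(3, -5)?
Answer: 784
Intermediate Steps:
p(G, d) = 2 + d
H(g) = -3 (H(g) = 2 - 5 = -3)
R(S) = -12
z = -8 (z = -3 - 5 = -8)
(-5*z + R(3))² = (-5*(-8) - 12)² = (40 - 12)² = 28² = 784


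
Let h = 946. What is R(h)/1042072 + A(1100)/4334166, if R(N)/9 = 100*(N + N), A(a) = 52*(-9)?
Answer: 51248126216/31364673833 ≈ 1.6339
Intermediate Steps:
A(a) = -468
R(N) = 1800*N (R(N) = 9*(100*(N + N)) = 9*(100*(2*N)) = 9*(200*N) = 1800*N)
R(h)/1042072 + A(1100)/4334166 = (1800*946)/1042072 - 468/4334166 = 1702800*(1/1042072) - 468*1/4334166 = 212850/130259 - 26/240787 = 51248126216/31364673833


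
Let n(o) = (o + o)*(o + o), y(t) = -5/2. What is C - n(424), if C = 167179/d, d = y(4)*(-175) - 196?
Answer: -346992874/483 ≈ -7.1841e+5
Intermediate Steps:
y(t) = -5/2 (y(t) = -5*½ = -5/2)
d = 483/2 (d = -5/2*(-175) - 196 = 875/2 - 196 = 483/2 ≈ 241.50)
n(o) = 4*o² (n(o) = (2*o)*(2*o) = 4*o²)
C = 334358/483 (C = 167179/(483/2) = 167179*(2/483) = 334358/483 ≈ 692.25)
C - n(424) = 334358/483 - 4*424² = 334358/483 - 4*179776 = 334358/483 - 1*719104 = 334358/483 - 719104 = -346992874/483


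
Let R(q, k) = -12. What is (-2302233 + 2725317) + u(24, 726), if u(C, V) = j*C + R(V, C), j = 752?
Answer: 441120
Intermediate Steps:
u(C, V) = -12 + 752*C (u(C, V) = 752*C - 12 = -12 + 752*C)
(-2302233 + 2725317) + u(24, 726) = (-2302233 + 2725317) + (-12 + 752*24) = 423084 + (-12 + 18048) = 423084 + 18036 = 441120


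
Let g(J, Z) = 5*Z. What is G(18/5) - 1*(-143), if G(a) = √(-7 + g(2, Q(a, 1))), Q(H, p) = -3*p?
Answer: 143 + I*√22 ≈ 143.0 + 4.6904*I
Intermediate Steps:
G(a) = I*√22 (G(a) = √(-7 + 5*(-3*1)) = √(-7 + 5*(-3)) = √(-7 - 15) = √(-22) = I*√22)
G(18/5) - 1*(-143) = I*√22 - 1*(-143) = I*√22 + 143 = 143 + I*√22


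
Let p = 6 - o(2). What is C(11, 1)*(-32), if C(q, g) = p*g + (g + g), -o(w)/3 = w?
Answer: -448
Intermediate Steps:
o(w) = -3*w
p = 12 (p = 6 - (-3)*2 = 6 - 1*(-6) = 6 + 6 = 12)
C(q, g) = 14*g (C(q, g) = 12*g + (g + g) = 12*g + 2*g = 14*g)
C(11, 1)*(-32) = (14*1)*(-32) = 14*(-32) = -448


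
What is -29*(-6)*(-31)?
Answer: -5394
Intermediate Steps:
-29*(-6)*(-31) = 174*(-31) = -5394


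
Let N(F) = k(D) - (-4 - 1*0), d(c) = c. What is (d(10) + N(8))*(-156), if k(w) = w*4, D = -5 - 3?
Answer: 2808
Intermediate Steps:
D = -8
k(w) = 4*w
N(F) = -28 (N(F) = 4*(-8) - (-4 - 1*0) = -32 - (-4 + 0) = -32 - 1*(-4) = -32 + 4 = -28)
(d(10) + N(8))*(-156) = (10 - 28)*(-156) = -18*(-156) = 2808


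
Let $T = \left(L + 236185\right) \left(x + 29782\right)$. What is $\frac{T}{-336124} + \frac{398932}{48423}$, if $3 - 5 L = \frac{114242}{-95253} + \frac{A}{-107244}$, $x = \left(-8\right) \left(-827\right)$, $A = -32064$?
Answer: $- \frac{49201797252415827027229}{1924372489174004385} \approx -25568.0$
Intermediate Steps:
$x = 6616$
$L = \frac{1106764307}{1418793435}$ ($L = \frac{3}{5} - \frac{\frac{114242}{-95253} - \frac{32064}{-107244}}{5} = \frac{3}{5} - \frac{114242 \left(- \frac{1}{95253}\right) - - \frac{2672}{8937}}{5} = \frac{3}{5} - \frac{- \frac{114242}{95253} + \frac{2672}{8937}}{5} = \frac{3}{5} - - \frac{255488246}{1418793435} = \frac{3}{5} + \frac{255488246}{1418793435} = \frac{1106764307}{1418793435} \approx 0.78007$)
$T = \frac{12196927367567645236}{1418793435}$ ($T = \left(\frac{1106764307}{1418793435} + 236185\right) \left(6616 + 29782\right) = \frac{335098834209782}{1418793435} \cdot 36398 = \frac{12196927367567645236}{1418793435} \approx 8.5967 \cdot 10^{9}$)
$\frac{T}{-336124} + \frac{398932}{48423} = \frac{12196927367567645236}{1418793435 \left(-336124\right)} + \frac{398932}{48423} = \frac{12196927367567645236}{1418793435} \left(- \frac{1}{336124}\right) + 398932 \cdot \frac{1}{48423} = - \frac{3049231841891911309}{119222631136485} + \frac{398932}{48423} = - \frac{49201797252415827027229}{1924372489174004385}$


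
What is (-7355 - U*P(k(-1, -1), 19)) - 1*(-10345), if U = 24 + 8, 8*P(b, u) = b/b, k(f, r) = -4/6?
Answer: 2986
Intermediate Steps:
k(f, r) = -2/3 (k(f, r) = -4*1/6 = -2/3)
P(b, u) = 1/8 (P(b, u) = (b/b)/8 = (1/8)*1 = 1/8)
U = 32
(-7355 - U*P(k(-1, -1), 19)) - 1*(-10345) = (-7355 - 32/8) - 1*(-10345) = (-7355 - 1*4) + 10345 = (-7355 - 4) + 10345 = -7359 + 10345 = 2986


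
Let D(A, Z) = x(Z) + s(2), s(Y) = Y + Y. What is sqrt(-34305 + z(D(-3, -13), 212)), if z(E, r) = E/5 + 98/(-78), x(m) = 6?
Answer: 19*I*sqrt(144534)/39 ≈ 185.21*I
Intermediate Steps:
s(Y) = 2*Y
D(A, Z) = 10 (D(A, Z) = 6 + 2*2 = 6 + 4 = 10)
z(E, r) = -49/39 + E/5 (z(E, r) = E*(1/5) + 98*(-1/78) = E/5 - 49/39 = -49/39 + E/5)
sqrt(-34305 + z(D(-3, -13), 212)) = sqrt(-34305 + (-49/39 + (1/5)*10)) = sqrt(-34305 + (-49/39 + 2)) = sqrt(-34305 + 29/39) = sqrt(-1337866/39) = 19*I*sqrt(144534)/39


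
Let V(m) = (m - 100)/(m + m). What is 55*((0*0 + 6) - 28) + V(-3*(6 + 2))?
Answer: -14489/12 ≈ -1207.4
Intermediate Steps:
V(m) = (-100 + m)/(2*m) (V(m) = (-100 + m)/((2*m)) = (-100 + m)*(1/(2*m)) = (-100 + m)/(2*m))
55*((0*0 + 6) - 28) + V(-3*(6 + 2)) = 55*((0*0 + 6) - 28) + (-100 - 3*(6 + 2))/(2*((-3*(6 + 2)))) = 55*((0 + 6) - 28) + (-100 - 3*8)/(2*((-3*8))) = 55*(6 - 28) + (½)*(-100 - 24)/(-24) = 55*(-22) + (½)*(-1/24)*(-124) = -1210 + 31/12 = -14489/12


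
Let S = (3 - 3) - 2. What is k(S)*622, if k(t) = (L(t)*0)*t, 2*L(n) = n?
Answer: 0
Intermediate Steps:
L(n) = n/2
S = -2 (S = 0 - 2 = -2)
k(t) = 0 (k(t) = ((t/2)*0)*t = 0*t = 0)
k(S)*622 = 0*622 = 0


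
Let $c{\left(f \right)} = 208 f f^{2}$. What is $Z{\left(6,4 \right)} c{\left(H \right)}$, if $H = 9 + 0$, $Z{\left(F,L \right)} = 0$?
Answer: $0$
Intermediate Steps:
$H = 9$
$c{\left(f \right)} = 208 f^{3}$
$Z{\left(6,4 \right)} c{\left(H \right)} = 0 \cdot 208 \cdot 9^{3} = 0 \cdot 208 \cdot 729 = 0 \cdot 151632 = 0$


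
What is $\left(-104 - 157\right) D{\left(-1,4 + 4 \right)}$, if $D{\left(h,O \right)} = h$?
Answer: $261$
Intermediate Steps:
$\left(-104 - 157\right) D{\left(-1,4 + 4 \right)} = \left(-104 - 157\right) \left(-1\right) = \left(-261\right) \left(-1\right) = 261$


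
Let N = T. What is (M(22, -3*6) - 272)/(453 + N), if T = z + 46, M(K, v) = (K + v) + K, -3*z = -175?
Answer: -369/836 ≈ -0.44139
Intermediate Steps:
z = 175/3 (z = -1/3*(-175) = 175/3 ≈ 58.333)
M(K, v) = v + 2*K
T = 313/3 (T = 175/3 + 46 = 313/3 ≈ 104.33)
N = 313/3 ≈ 104.33
(M(22, -3*6) - 272)/(453 + N) = ((-3*6 + 2*22) - 272)/(453 + 313/3) = ((-18 + 44) - 272)/(1672/3) = (26 - 272)*(3/1672) = -246*3/1672 = -369/836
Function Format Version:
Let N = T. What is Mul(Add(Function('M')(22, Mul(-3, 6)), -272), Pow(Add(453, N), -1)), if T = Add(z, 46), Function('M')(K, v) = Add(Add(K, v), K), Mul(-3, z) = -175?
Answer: Rational(-369, 836) ≈ -0.44139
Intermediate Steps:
z = Rational(175, 3) (z = Mul(Rational(-1, 3), -175) = Rational(175, 3) ≈ 58.333)
Function('M')(K, v) = Add(v, Mul(2, K))
T = Rational(313, 3) (T = Add(Rational(175, 3), 46) = Rational(313, 3) ≈ 104.33)
N = Rational(313, 3) ≈ 104.33
Mul(Add(Function('M')(22, Mul(-3, 6)), -272), Pow(Add(453, N), -1)) = Mul(Add(Add(Mul(-3, 6), Mul(2, 22)), -272), Pow(Add(453, Rational(313, 3)), -1)) = Mul(Add(Add(-18, 44), -272), Pow(Rational(1672, 3), -1)) = Mul(Add(26, -272), Rational(3, 1672)) = Mul(-246, Rational(3, 1672)) = Rational(-369, 836)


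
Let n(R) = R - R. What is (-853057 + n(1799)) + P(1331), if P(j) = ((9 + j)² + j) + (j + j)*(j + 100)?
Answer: 4753196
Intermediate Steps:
n(R) = 0
P(j) = j + (9 + j)² + 2*j*(100 + j) (P(j) = (j + (9 + j)²) + (2*j)*(100 + j) = (j + (9 + j)²) + 2*j*(100 + j) = j + (9 + j)² + 2*j*(100 + j))
(-853057 + n(1799)) + P(1331) = (-853057 + 0) + (81 + 3*1331² + 219*1331) = -853057 + (81 + 3*1771561 + 291489) = -853057 + (81 + 5314683 + 291489) = -853057 + 5606253 = 4753196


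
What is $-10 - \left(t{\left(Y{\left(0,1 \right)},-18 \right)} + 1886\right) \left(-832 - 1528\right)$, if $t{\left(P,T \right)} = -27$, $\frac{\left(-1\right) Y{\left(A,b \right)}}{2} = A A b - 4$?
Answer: $4387230$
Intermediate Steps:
$Y{\left(A,b \right)} = 8 - 2 b A^{2}$ ($Y{\left(A,b \right)} = - 2 \left(A A b - 4\right) = - 2 \left(A^{2} b - 4\right) = - 2 \left(b A^{2} - 4\right) = - 2 \left(-4 + b A^{2}\right) = 8 - 2 b A^{2}$)
$-10 - \left(t{\left(Y{\left(0,1 \right)},-18 \right)} + 1886\right) \left(-832 - 1528\right) = -10 - \left(-27 + 1886\right) \left(-832 - 1528\right) = -10 - 1859 \left(-2360\right) = -10 - -4387240 = -10 + 4387240 = 4387230$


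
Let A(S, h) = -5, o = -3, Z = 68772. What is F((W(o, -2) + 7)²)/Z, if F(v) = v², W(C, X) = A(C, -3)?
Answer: 4/17193 ≈ 0.00023265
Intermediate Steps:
W(C, X) = -5
F((W(o, -2) + 7)²)/Z = ((-5 + 7)²)²/68772 = (2²)²*(1/68772) = 4²*(1/68772) = 16*(1/68772) = 4/17193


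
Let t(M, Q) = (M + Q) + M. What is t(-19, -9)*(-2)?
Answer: 94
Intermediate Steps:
t(M, Q) = Q + 2*M
t(-19, -9)*(-2) = (-9 + 2*(-19))*(-2) = (-9 - 38)*(-2) = -47*(-2) = 94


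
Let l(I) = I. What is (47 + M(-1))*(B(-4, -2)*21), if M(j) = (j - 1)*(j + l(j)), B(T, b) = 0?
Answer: 0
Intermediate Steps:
M(j) = 2*j*(-1 + j) (M(j) = (j - 1)*(j + j) = (-1 + j)*(2*j) = 2*j*(-1 + j))
(47 + M(-1))*(B(-4, -2)*21) = (47 + 2*(-1)*(-1 - 1))*(0*21) = (47 + 2*(-1)*(-2))*0 = (47 + 4)*0 = 51*0 = 0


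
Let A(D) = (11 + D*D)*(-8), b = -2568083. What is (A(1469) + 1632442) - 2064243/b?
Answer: -40142561048479/2568083 ≈ -1.5631e+7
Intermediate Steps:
A(D) = -88 - 8*D² (A(D) = (11 + D²)*(-8) = -88 - 8*D²)
(A(1469) + 1632442) - 2064243/b = ((-88 - 8*1469²) + 1632442) - 2064243/(-2568083) = ((-88 - 8*2157961) + 1632442) - 2064243*(-1/2568083) = ((-88 - 17263688) + 1632442) + 2064243/2568083 = (-17263776 + 1632442) + 2064243/2568083 = -15631334 + 2064243/2568083 = -40142561048479/2568083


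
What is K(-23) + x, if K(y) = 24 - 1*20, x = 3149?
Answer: 3153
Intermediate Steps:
K(y) = 4 (K(y) = 24 - 20 = 4)
K(-23) + x = 4 + 3149 = 3153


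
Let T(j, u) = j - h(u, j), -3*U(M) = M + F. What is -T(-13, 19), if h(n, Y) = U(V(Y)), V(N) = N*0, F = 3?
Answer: 12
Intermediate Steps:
V(N) = 0
U(M) = -1 - M/3 (U(M) = -(M + 3)/3 = -(3 + M)/3 = -1 - M/3)
h(n, Y) = -1 (h(n, Y) = -1 - ⅓*0 = -1 + 0 = -1)
T(j, u) = 1 + j (T(j, u) = j - 1*(-1) = j + 1 = 1 + j)
-T(-13, 19) = -(1 - 13) = -1*(-12) = 12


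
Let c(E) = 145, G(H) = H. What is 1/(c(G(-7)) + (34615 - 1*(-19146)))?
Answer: 1/53906 ≈ 1.8551e-5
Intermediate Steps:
1/(c(G(-7)) + (34615 - 1*(-19146))) = 1/(145 + (34615 - 1*(-19146))) = 1/(145 + (34615 + 19146)) = 1/(145 + 53761) = 1/53906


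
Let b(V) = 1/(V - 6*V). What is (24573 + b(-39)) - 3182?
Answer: 4171246/195 ≈ 21391.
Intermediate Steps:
b(V) = -1/(5*V) (b(V) = 1/(-5*V) = -1/(5*V))
(24573 + b(-39)) - 3182 = (24573 - ⅕/(-39)) - 3182 = (24573 - ⅕*(-1/39)) - 3182 = (24573 + 1/195) - 3182 = 4791736/195 - 3182 = 4171246/195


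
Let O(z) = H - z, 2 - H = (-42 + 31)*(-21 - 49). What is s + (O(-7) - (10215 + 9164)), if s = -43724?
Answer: -63864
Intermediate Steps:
H = -768 (H = 2 - (-42 + 31)*(-21 - 49) = 2 - (-11)*(-70) = 2 - 1*770 = 2 - 770 = -768)
O(z) = -768 - z
s + (O(-7) - (10215 + 9164)) = -43724 + ((-768 - 1*(-7)) - (10215 + 9164)) = -43724 + ((-768 + 7) - 1*19379) = -43724 + (-761 - 19379) = -43724 - 20140 = -63864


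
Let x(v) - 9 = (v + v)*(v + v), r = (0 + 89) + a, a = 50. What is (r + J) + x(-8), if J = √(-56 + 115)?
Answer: 404 + √59 ≈ 411.68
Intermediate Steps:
r = 139 (r = (0 + 89) + 50 = 89 + 50 = 139)
J = √59 ≈ 7.6811
x(v) = 9 + 4*v² (x(v) = 9 + (v + v)*(v + v) = 9 + (2*v)*(2*v) = 9 + 4*v²)
(r + J) + x(-8) = (139 + √59) + (9 + 4*(-8)²) = (139 + √59) + (9 + 4*64) = (139 + √59) + (9 + 256) = (139 + √59) + 265 = 404 + √59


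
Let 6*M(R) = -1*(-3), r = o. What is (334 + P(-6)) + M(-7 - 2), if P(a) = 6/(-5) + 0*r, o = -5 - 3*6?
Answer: 3333/10 ≈ 333.30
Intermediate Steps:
o = -23 (o = -5 - 18 = -23)
r = -23
M(R) = 1/2 (M(R) = (-1*(-3))/6 = (1/6)*3 = 1/2)
P(a) = -6/5 (P(a) = 6/(-5) + 0*(-23) = 6*(-1/5) + 0 = -6/5 + 0 = -6/5)
(334 + P(-6)) + M(-7 - 2) = (334 - 6/5) + 1/2 = 1664/5 + 1/2 = 3333/10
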